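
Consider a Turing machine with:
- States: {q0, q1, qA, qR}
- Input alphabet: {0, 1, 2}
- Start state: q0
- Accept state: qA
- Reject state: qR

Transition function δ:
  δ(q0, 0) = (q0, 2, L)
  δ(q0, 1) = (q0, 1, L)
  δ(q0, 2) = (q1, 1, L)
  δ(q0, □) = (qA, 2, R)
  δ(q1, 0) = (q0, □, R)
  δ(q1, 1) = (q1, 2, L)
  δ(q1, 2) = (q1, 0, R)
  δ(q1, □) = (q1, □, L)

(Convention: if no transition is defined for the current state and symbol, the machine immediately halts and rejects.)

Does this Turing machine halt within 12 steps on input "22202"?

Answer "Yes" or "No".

Execution trace:
Initial: [q0]22202
Step 1: δ(q0, 2) = (q1, 1, L) → [q1]□12202
Step 2: δ(q1, □) = (q1, □, L) → [q1]□□12202
Step 3: δ(q1, □) = (q1, □, L) → [q1]□□□12202
Step 4: δ(q1, □) = (q1, □, L) → [q1]□□□□12202
Step 5: δ(q1, □) = (q1, □, L) → [q1]□□□□□12202
Step 6: δ(q1, □) = (q1, □, L) → [q1]□□□□□□12202
Step 7: δ(q1, □) = (q1, □, L) → [q1]□□□□□□□12202
Step 8: δ(q1, □) = (q1, □, L) → [q1]□□□□□□□□12202
Step 9: δ(q1, □) = (q1, □, L) → [q1]□□□□□□□□□12202
Step 10: δ(q1, □) = (q1, □, L) → [q1]□□□□□□□□□□12202
Step 11: δ(q1, □) = (q1, □, L) → [q1]□□□□□□□□□□□12202
Step 12: δ(q1, □) = (q1, □, L) → [q1]□□□□□□□□□□□□12202

The machine has not reached a halting state after 12 steps.
The machine did not halt within the 12-step bound.

Answer: No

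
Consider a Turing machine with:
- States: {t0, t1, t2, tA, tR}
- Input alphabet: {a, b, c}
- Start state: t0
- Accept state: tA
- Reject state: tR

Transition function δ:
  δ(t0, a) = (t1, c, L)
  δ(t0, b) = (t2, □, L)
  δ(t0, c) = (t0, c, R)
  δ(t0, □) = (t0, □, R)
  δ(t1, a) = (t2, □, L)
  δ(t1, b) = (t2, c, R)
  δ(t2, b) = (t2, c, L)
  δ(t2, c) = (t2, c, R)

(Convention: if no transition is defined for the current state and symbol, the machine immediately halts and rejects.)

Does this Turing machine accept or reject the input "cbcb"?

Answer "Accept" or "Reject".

Execution trace:
Initial: [t0]cbcb
Step 1: δ(t0, c) = (t0, c, R) → c[t0]bcb
Step 2: δ(t0, b) = (t2, □, L) → [t2]c□cb
Step 3: δ(t2, c) = (t2, c, R) → c[t2]□cb

No transition is defined for δ(t2, □). By convention the machine halts and rejects.

Answer: Reject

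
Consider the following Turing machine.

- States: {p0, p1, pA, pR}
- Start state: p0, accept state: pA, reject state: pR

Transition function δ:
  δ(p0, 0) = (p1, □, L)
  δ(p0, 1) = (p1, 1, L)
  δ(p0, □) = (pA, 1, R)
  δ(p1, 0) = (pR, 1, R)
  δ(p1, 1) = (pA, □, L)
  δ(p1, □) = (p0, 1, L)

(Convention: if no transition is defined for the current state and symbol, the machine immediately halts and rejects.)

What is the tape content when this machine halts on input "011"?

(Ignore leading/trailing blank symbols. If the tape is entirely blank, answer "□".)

Execution trace:
Initial: [p0]011
Step 1: δ(p0, 0) = (p1, □, L) → [p1]□□11
Step 2: δ(p1, □) = (p0, 1, L) → [p0]□1□11
Step 3: δ(p0, □) = (pA, 1, R) → 1[pA]1□11

The machine reaches the accept state pA and halts.

Final tape (ignoring leading/trailing blanks): 11□11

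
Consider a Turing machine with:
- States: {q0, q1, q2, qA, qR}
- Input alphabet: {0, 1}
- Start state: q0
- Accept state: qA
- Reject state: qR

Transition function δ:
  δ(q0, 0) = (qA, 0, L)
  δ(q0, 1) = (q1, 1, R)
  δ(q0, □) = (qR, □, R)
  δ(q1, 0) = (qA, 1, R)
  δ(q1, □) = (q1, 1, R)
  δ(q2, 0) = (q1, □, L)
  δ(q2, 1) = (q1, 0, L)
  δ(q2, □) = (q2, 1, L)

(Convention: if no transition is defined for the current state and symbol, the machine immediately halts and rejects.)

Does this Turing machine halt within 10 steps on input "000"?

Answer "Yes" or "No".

Execution trace:
Initial: [q0]000
Step 1: δ(q0, 0) = (qA, 0, L) → [qA]□000

The machine reaches the accept state qA and halts.
The machine halted after 1 step (within the 10-step bound).

Answer: Yes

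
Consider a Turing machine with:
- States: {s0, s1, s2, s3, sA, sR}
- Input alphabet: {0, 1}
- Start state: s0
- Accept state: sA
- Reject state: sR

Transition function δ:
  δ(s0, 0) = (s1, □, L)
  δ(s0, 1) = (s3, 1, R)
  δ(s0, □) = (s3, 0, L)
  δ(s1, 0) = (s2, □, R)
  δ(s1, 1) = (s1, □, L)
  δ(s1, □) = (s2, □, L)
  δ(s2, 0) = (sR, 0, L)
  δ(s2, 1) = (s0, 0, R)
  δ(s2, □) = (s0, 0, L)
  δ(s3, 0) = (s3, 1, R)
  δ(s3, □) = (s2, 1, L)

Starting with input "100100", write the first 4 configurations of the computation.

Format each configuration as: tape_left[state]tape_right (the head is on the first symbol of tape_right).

Transitions applied:
Step 1: δ(s0, 1) = (s3, 1, R)
Step 2: δ(s3, 0) = (s3, 1, R)
Step 3: δ(s3, 0) = (s3, 1, R)

The first 4 configurations are:
[s0]100100 ⊢ 1[s3]00100 ⊢ 11[s3]0100 ⊢ 111[s3]100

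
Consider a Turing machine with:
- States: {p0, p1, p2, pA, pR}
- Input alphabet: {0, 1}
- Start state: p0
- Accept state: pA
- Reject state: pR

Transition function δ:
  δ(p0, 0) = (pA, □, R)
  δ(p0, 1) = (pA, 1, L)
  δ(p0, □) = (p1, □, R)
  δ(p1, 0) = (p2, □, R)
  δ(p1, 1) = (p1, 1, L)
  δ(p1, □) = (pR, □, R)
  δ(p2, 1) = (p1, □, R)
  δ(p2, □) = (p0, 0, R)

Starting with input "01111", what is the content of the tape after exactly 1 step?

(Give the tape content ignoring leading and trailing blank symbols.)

Execution trace:
Initial: [p0]01111
Step 1: δ(p0, 0) = (pA, □, R) → □[pA]1111

The machine reaches the accept state pA and halts.

After 1 step, the tape (ignoring leading/trailing blanks) is: 1111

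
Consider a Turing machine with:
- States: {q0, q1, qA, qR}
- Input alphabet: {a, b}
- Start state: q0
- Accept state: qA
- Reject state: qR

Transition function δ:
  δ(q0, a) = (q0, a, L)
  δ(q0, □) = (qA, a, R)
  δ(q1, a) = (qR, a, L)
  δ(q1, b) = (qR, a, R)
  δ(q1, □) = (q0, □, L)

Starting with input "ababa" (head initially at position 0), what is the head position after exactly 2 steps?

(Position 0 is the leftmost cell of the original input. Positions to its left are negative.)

Execution trace (head position shown):
Step 0: [q0]ababa  (head at position 0)
Step 1: move left → [q0]□ababa  (head at position -1)
Step 2: move right → a[qA]ababa  (head at position 0)

After 2 steps, the head is at position 0.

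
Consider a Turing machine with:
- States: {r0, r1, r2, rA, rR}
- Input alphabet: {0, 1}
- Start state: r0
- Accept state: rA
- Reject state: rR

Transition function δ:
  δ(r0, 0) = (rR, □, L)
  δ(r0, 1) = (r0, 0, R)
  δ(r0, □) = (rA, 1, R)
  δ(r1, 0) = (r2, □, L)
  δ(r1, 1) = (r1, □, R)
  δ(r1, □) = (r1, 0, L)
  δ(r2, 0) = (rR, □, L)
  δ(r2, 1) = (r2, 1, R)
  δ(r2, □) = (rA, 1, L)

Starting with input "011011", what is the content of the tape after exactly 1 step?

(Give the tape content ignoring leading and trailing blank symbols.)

Execution trace:
Initial: [r0]011011
Step 1: δ(r0, 0) = (rR, □, L) → [rR]□□11011

The machine reaches the reject state rR and halts.

After 1 step, the tape (ignoring leading/trailing blanks) is: 11011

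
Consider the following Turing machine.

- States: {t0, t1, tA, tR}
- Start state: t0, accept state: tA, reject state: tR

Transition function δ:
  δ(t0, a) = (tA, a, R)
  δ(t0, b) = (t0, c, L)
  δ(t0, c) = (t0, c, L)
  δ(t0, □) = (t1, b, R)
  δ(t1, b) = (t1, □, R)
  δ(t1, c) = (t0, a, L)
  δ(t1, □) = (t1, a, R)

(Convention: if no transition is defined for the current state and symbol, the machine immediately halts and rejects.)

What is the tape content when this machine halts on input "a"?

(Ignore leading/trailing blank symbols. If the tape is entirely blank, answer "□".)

Execution trace:
Initial: [t0]a
Step 1: δ(t0, a) = (tA, a, R) → a[tA]□

The machine reaches the accept state tA and halts.

Final tape (ignoring leading/trailing blanks): a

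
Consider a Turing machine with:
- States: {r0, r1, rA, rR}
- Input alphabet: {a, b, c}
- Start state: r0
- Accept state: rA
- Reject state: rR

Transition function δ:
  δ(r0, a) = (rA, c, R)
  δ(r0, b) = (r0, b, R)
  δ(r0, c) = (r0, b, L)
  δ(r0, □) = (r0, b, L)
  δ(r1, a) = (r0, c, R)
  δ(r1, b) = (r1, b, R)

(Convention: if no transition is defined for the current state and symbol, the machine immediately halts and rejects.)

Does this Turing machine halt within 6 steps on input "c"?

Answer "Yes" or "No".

Execution trace:
Initial: [r0]c
Step 1: δ(r0, c) = (r0, b, L) → [r0]□b
Step 2: δ(r0, □) = (r0, b, L) → [r0]□bb
Step 3: δ(r0, □) = (r0, b, L) → [r0]□bbb
Step 4: δ(r0, □) = (r0, b, L) → [r0]□bbbb
Step 5: δ(r0, □) = (r0, b, L) → [r0]□bbbbb
Step 6: δ(r0, □) = (r0, b, L) → [r0]□bbbbbb

The machine has not reached a halting state after 6 steps.
The machine did not halt within the 6-step bound.

Answer: No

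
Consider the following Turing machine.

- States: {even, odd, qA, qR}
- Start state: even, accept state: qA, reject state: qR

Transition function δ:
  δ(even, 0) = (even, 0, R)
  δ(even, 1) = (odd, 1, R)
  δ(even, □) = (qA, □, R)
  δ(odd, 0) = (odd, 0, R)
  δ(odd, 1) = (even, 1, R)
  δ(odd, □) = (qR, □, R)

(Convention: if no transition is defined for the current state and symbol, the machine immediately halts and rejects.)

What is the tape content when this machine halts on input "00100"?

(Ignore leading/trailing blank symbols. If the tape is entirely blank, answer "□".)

Execution trace:
Initial: [even]00100
Step 1: δ(even, 0) = (even, 0, R) → 0[even]0100
Step 2: δ(even, 0) = (even, 0, R) → 00[even]100
Step 3: δ(even, 1) = (odd, 1, R) → 001[odd]00
Step 4: δ(odd, 0) = (odd, 0, R) → 0010[odd]0
Step 5: δ(odd, 0) = (odd, 0, R) → 00100[odd]□
Step 6: δ(odd, □) = (qR, □, R) → 00100□[qR]□

The machine reaches the reject state qR and halts.

Final tape (ignoring leading/trailing blanks): 00100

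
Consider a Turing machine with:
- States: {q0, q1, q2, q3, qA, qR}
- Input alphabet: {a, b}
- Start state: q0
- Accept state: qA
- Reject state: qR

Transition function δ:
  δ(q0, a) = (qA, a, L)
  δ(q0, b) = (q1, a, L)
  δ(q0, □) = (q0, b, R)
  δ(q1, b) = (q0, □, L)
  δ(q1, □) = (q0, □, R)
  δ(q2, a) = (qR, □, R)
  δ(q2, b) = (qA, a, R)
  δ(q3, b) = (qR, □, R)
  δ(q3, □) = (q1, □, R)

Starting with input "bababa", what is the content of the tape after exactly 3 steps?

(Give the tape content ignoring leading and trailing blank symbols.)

Execution trace:
Initial: [q0]bababa
Step 1: δ(q0, b) = (q1, a, L) → [q1]□aababa
Step 2: δ(q1, □) = (q0, □, R) → □[q0]aababa
Step 3: δ(q0, a) = (qA, a, L) → [qA]□aababa

The machine reaches the accept state qA and halts.

After 3 steps, the tape (ignoring leading/trailing blanks) is: aababa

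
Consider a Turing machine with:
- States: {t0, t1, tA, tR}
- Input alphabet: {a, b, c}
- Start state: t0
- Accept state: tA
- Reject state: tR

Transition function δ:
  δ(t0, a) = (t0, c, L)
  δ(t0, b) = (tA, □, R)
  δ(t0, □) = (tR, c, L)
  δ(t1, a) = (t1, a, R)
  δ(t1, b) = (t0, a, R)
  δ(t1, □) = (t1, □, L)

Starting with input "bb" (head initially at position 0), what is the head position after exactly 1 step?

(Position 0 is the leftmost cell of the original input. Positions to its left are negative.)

Execution trace (head position shown):
Step 0: [t0]bb  (head at position 0)
Step 1: move right → □[tA]b  (head at position 1)

After 1 step, the head is at position 1.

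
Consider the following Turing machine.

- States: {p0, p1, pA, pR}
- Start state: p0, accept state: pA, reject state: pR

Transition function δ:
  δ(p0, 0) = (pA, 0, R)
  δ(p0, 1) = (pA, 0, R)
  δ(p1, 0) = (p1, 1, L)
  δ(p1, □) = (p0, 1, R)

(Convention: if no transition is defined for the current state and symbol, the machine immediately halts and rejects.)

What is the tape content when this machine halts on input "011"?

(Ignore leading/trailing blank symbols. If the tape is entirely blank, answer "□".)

Execution trace:
Initial: [p0]011
Step 1: δ(p0, 0) = (pA, 0, R) → 0[pA]11

The machine reaches the accept state pA and halts.

Final tape (ignoring leading/trailing blanks): 011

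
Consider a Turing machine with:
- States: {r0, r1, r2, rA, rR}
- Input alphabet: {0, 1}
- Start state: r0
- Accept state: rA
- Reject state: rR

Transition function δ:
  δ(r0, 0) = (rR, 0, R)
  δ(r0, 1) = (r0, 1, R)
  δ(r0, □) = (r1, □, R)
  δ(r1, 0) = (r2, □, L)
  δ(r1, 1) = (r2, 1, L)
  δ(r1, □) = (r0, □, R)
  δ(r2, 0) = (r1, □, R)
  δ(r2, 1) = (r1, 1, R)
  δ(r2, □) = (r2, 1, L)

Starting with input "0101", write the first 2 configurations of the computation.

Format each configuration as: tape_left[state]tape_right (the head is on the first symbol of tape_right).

Transitions applied:
Step 1: δ(r0, 0) = (rR, 0, R)

The first 2 configurations are:
[r0]0101 ⊢ 0[rR]101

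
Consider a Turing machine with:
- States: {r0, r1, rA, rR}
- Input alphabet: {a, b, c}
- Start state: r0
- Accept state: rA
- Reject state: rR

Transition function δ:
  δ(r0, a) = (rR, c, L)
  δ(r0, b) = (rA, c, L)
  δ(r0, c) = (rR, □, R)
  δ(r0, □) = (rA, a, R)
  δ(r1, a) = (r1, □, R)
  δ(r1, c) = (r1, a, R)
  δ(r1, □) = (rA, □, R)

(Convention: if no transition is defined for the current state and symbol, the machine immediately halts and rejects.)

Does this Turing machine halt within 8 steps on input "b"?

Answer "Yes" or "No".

Execution trace:
Initial: [r0]b
Step 1: δ(r0, b) = (rA, c, L) → [rA]□c

The machine reaches the accept state rA and halts.
The machine halted after 1 step (within the 8-step bound).

Answer: Yes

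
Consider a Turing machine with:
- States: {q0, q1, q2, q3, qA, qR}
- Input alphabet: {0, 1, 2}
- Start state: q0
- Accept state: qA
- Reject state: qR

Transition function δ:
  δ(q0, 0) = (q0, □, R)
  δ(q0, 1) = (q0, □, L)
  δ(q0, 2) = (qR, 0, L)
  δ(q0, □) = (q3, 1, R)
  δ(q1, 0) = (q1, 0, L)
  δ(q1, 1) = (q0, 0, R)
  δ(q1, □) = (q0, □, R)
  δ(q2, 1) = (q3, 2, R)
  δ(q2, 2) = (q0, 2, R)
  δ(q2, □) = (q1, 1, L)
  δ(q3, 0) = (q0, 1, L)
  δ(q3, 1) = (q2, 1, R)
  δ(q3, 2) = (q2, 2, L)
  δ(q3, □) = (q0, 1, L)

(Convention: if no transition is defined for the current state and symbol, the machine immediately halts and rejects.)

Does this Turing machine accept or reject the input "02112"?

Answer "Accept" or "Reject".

Execution trace:
Initial: [q0]02112
Step 1: δ(q0, 0) = (q0, □, R) → □[q0]2112
Step 2: δ(q0, 2) = (qR, 0, L) → [qR]□0112

The machine reaches the reject state qR and halts.

Answer: Reject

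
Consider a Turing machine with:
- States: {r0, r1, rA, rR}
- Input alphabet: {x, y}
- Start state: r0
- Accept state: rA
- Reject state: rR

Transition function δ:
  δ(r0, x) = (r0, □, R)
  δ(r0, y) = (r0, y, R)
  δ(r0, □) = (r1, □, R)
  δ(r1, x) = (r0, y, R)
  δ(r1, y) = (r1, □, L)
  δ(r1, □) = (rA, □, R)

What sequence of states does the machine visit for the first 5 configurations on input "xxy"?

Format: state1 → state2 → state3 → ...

Execution trace:
Initial: [r0]xxy
Step 1: δ(r0, x) = (r0, □, R) → □[r0]xy
Step 2: δ(r0, x) = (r0, □, R) → □□[r0]y
Step 3: δ(r0, y) = (r0, y, R) → □□y[r0]□
Step 4: δ(r0, □) = (r1, □, R) → □□y□[r1]□

State sequence: r0 → r0 → r0 → r0 → r1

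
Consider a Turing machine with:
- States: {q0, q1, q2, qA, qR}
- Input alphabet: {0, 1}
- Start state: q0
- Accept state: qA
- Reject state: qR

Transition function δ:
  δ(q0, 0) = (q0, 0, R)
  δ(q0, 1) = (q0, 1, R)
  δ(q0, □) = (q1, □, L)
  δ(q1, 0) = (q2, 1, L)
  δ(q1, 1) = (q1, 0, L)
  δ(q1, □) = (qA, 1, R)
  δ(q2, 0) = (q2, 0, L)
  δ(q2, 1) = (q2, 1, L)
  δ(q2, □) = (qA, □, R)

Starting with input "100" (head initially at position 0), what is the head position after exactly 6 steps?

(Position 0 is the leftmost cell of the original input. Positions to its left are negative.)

Execution trace (head position shown):
Step 0: [q0]100  (head at position 0)
Step 1: move right → 1[q0]00  (head at position 1)
Step 2: move right → 10[q0]0  (head at position 2)
Step 3: move right → 100[q0]□  (head at position 3)
Step 4: move left → 10[q1]0□  (head at position 2)
Step 5: move left → 1[q2]01□  (head at position 1)
Step 6: move left → [q2]101□  (head at position 0)

After 6 steps, the head is at position 0.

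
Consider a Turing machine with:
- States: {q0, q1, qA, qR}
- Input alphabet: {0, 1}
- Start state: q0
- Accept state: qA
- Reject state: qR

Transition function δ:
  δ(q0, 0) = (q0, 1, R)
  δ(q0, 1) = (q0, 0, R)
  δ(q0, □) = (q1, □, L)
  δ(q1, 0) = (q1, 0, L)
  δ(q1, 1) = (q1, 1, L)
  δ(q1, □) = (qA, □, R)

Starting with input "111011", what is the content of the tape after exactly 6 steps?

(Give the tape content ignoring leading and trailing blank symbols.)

Execution trace:
Initial: [q0]111011
Step 1: δ(q0, 1) = (q0, 0, R) → 0[q0]11011
Step 2: δ(q0, 1) = (q0, 0, R) → 00[q0]1011
Step 3: δ(q0, 1) = (q0, 0, R) → 000[q0]011
Step 4: δ(q0, 0) = (q0, 1, R) → 0001[q0]11
Step 5: δ(q0, 1) = (q0, 0, R) → 00010[q0]1
Step 6: δ(q0, 1) = (q0, 0, R) → 000100[q0]□

After 6 steps, the tape (ignoring leading/trailing blanks) is: 000100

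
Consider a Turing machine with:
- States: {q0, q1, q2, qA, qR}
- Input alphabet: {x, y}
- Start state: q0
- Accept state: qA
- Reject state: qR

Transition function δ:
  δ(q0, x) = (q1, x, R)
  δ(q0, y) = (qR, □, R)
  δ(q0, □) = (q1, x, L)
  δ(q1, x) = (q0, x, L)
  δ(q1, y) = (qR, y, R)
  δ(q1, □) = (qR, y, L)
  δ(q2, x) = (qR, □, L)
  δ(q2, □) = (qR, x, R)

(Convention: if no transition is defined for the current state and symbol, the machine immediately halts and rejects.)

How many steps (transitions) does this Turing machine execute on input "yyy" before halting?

Execution trace:
Initial: [q0]yyy
Step 1: δ(q0, y) = (qR, □, R) → □[qR]yy

The machine reaches the reject state qR and halts.

The machine executed 1 step before halting.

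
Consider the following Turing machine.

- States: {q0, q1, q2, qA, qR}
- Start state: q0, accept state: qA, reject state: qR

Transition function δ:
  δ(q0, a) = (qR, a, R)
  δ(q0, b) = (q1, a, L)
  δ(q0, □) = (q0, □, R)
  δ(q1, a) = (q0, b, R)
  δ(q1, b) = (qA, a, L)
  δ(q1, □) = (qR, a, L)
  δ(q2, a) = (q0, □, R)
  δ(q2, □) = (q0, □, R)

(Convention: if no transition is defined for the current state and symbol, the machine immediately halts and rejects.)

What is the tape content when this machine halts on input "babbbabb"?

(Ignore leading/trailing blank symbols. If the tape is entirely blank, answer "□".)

Execution trace:
Initial: [q0]babbbabb
Step 1: δ(q0, b) = (q1, a, L) → [q1]□aabbbabb
Step 2: δ(q1, □) = (qR, a, L) → [qR]□aaabbbabb

The machine reaches the reject state qR and halts.

Final tape (ignoring leading/trailing blanks): aaabbbabb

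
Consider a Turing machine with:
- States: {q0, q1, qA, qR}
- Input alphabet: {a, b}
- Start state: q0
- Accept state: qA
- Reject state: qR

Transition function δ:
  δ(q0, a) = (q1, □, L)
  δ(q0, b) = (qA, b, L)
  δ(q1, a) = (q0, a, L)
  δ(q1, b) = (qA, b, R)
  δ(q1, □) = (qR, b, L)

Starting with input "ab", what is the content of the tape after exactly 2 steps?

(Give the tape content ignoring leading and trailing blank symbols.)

Execution trace:
Initial: [q0]ab
Step 1: δ(q0, a) = (q1, □, L) → [q1]□□b
Step 2: δ(q1, □) = (qR, b, L) → [qR]□b□b

The machine reaches the reject state qR and halts.

After 2 steps, the tape (ignoring leading/trailing blanks) is: b□b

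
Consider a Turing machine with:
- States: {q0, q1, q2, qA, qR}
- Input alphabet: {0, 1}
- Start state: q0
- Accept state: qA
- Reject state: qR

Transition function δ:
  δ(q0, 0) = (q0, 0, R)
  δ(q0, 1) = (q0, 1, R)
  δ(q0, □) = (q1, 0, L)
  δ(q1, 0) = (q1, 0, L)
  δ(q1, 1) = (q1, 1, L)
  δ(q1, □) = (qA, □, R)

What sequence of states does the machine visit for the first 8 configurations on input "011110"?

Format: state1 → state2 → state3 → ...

Execution trace:
Initial: [q0]011110
Step 1: δ(q0, 0) = (q0, 0, R) → 0[q0]11110
Step 2: δ(q0, 1) = (q0, 1, R) → 01[q0]1110
Step 3: δ(q0, 1) = (q0, 1, R) → 011[q0]110
Step 4: δ(q0, 1) = (q0, 1, R) → 0111[q0]10
Step 5: δ(q0, 1) = (q0, 1, R) → 01111[q0]0
Step 6: δ(q0, 0) = (q0, 0, R) → 011110[q0]□
Step 7: δ(q0, □) = (q1, 0, L) → 01111[q1]00

State sequence: q0 → q0 → q0 → q0 → q0 → q0 → q0 → q1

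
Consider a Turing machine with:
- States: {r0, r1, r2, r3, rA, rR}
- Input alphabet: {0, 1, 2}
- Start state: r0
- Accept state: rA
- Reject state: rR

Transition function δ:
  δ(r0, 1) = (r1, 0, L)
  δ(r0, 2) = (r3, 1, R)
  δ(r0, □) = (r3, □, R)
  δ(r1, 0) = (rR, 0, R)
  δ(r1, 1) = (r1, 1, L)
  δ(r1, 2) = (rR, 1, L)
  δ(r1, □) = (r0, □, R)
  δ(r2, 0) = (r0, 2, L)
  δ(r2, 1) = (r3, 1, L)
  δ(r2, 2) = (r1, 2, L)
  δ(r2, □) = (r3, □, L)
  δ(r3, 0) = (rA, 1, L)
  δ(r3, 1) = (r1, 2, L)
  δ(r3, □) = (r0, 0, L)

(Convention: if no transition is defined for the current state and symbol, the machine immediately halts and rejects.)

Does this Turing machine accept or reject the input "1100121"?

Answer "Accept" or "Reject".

Execution trace:
Initial: [r0]1100121
Step 1: δ(r0, 1) = (r1, 0, L) → [r1]□0100121
Step 2: δ(r1, □) = (r0, □, R) → □[r0]0100121

No transition is defined for δ(r0, 0). By convention the machine halts and rejects.

Answer: Reject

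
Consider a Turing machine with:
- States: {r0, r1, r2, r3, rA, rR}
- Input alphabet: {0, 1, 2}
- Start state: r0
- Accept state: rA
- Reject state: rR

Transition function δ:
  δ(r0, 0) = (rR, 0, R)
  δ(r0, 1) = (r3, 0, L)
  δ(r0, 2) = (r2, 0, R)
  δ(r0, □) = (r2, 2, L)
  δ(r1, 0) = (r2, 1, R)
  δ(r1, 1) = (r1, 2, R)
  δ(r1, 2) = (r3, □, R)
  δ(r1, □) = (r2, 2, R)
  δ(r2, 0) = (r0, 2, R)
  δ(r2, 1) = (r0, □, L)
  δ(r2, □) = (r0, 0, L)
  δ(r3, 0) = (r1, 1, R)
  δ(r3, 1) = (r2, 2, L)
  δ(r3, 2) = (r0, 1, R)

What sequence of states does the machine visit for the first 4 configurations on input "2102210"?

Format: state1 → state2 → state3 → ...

Execution trace:
Initial: [r0]2102210
Step 1: δ(r0, 2) = (r2, 0, R) → 0[r2]102210
Step 2: δ(r2, 1) = (r0, □, L) → [r0]0□02210
Step 3: δ(r0, 0) = (rR, 0, R) → 0[rR]□02210

The machine reaches the reject state rR and halts.

State sequence: r0 → r2 → r0 → rR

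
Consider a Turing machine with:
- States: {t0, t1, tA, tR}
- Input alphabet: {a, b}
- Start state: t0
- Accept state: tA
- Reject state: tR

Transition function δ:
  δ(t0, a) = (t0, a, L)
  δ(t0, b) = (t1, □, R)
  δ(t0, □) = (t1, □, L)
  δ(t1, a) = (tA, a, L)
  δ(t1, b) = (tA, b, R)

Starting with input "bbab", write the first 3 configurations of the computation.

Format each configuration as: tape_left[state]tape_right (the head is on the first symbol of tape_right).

Transitions applied:
Step 1: δ(t0, b) = (t1, □, R)
Step 2: δ(t1, b) = (tA, b, R)

The first 3 configurations are:
[t0]bbab ⊢ □[t1]bab ⊢ □b[tA]ab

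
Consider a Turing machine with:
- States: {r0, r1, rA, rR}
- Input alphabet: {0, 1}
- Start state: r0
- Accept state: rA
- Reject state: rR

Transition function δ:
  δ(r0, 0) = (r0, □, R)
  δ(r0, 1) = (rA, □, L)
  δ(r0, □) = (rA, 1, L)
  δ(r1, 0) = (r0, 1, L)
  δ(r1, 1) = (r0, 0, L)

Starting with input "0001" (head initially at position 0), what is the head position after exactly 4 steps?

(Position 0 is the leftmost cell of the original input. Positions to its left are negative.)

Execution trace (head position shown):
Step 0: [r0]0001  (head at position 0)
Step 1: move right → □[r0]001  (head at position 1)
Step 2: move right → □□[r0]01  (head at position 2)
Step 3: move right → □□□[r0]1  (head at position 3)
Step 4: move left → □□[rA]□□  (head at position 2)

After 4 steps, the head is at position 2.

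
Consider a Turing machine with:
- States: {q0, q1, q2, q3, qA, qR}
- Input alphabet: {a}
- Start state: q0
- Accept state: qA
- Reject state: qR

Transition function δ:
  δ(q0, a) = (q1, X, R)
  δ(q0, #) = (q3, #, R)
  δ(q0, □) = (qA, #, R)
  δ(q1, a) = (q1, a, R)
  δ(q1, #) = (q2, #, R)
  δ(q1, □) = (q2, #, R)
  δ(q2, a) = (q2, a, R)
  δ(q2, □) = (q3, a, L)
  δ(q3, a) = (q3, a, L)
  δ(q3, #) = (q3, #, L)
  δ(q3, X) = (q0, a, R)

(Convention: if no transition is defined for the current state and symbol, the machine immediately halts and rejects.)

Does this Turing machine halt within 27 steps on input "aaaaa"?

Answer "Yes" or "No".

Execution trace:
Initial: [q0]aaaaa
Step 1: δ(q0, a) = (q1, X, R) → X[q1]aaaa
Step 2: δ(q1, a) = (q1, a, R) → Xa[q1]aaa
Step 3: δ(q1, a) = (q1, a, R) → Xaa[q1]aa
Step 4: δ(q1, a) = (q1, a, R) → Xaaa[q1]a
Step 5: δ(q1, a) = (q1, a, R) → Xaaaa[q1]□
Step 6: δ(q1, □) = (q2, #, R) → Xaaaa#[q2]□
Step 7: δ(q2, □) = (q3, a, L) → Xaaaa[q3]#a
Step 8: δ(q3, #) = (q3, #, L) → Xaaa[q3]a#a
Step 9: δ(q3, a) = (q3, a, L) → Xaa[q3]aa#a
Step 10: δ(q3, a) = (q3, a, L) → Xa[q3]aaa#a
Step 11: δ(q3, a) = (q3, a, L) → X[q3]aaaa#a
Step 12: δ(q3, a) = (q3, a, L) → [q3]Xaaaa#a
Step 13: δ(q3, X) = (q0, a, R) → a[q0]aaaa#a
Step 14: δ(q0, a) = (q1, X, R) → aX[q1]aaa#a
Step 15: δ(q1, a) = (q1, a, R) → aXa[q1]aa#a
Step 16: δ(q1, a) = (q1, a, R) → aXaa[q1]a#a
Step 17: δ(q1, a) = (q1, a, R) → aXaaa[q1]#a
Step 18: δ(q1, #) = (q2, #, R) → aXaaa#[q2]a
Step 19: δ(q2, a) = (q2, a, R) → aXaaa#a[q2]□
Step 20: δ(q2, □) = (q3, a, L) → aXaaa#[q3]aa
Step 21: δ(q3, a) = (q3, a, L) → aXaaa[q3]#aa
Step 22: δ(q3, #) = (q3, #, L) → aXaa[q3]a#aa
Step 23: δ(q3, a) = (q3, a, L) → aXa[q3]aa#aa
Step 24: δ(q3, a) = (q3, a, L) → aX[q3]aaa#aa
Step 25: δ(q3, a) = (q3, a, L) → a[q3]Xaaa#aa
Step 26: δ(q3, X) = (q0, a, R) → aa[q0]aaa#aa
Step 27: δ(q0, a) = (q1, X, R) → aaX[q1]aa#aa

The machine has not reached a halting state after 27 steps.
The machine did not halt within the 27-step bound.

Answer: No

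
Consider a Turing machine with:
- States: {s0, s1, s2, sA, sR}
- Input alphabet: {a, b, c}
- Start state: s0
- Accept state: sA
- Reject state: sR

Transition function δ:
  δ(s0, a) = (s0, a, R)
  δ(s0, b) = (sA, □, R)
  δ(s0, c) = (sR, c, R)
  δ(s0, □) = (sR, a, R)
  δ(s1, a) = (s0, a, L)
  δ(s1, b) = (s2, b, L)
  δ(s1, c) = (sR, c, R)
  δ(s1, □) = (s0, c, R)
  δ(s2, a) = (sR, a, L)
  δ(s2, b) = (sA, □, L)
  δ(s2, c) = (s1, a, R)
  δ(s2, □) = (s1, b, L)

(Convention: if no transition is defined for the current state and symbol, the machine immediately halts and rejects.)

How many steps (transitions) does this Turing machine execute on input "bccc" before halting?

Execution trace:
Initial: [s0]bccc
Step 1: δ(s0, b) = (sA, □, R) → □[sA]ccc

The machine reaches the accept state sA and halts.

The machine executed 1 step before halting.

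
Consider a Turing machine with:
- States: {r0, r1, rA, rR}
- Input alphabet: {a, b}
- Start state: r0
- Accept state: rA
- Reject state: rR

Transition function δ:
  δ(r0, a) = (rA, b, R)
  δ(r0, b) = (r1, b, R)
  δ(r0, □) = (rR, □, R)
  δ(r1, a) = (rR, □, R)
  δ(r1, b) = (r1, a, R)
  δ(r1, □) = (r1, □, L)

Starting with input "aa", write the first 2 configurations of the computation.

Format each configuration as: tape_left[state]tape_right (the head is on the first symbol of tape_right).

Transitions applied:
Step 1: δ(r0, a) = (rA, b, R)

The first 2 configurations are:
[r0]aa ⊢ b[rA]a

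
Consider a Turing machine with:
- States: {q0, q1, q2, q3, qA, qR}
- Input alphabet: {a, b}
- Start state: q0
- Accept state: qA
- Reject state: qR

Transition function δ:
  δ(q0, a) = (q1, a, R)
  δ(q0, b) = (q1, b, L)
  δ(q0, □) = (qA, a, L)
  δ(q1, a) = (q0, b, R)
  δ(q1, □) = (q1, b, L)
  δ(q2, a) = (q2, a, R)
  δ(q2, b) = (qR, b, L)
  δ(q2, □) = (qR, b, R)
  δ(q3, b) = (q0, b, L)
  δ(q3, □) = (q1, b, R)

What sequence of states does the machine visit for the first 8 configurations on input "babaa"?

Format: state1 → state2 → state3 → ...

Execution trace:
Initial: [q0]babaa
Step 1: δ(q0, b) = (q1, b, L) → [q1]□babaa
Step 2: δ(q1, □) = (q1, b, L) → [q1]□bbabaa
Step 3: δ(q1, □) = (q1, b, L) → [q1]□bbbabaa
Step 4: δ(q1, □) = (q1, b, L) → [q1]□bbbbabaa
Step 5: δ(q1, □) = (q1, b, L) → [q1]□bbbbbabaa
Step 6: δ(q1, □) = (q1, b, L) → [q1]□bbbbbbabaa
Step 7: δ(q1, □) = (q1, b, L) → [q1]□bbbbbbbabaa

State sequence: q0 → q1 → q1 → q1 → q1 → q1 → q1 → q1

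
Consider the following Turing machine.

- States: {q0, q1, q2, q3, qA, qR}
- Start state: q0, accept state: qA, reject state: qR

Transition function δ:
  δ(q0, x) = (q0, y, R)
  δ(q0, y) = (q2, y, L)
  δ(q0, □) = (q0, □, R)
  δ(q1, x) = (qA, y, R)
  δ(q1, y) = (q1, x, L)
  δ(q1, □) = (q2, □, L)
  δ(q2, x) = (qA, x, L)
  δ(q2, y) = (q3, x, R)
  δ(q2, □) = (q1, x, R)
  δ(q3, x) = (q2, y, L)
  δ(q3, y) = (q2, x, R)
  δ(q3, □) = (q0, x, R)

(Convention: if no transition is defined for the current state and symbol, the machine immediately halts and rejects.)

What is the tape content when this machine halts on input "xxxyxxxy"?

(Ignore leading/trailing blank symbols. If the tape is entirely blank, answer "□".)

Execution trace:
Initial: [q0]xxxyxxxy
Step 1: δ(q0, x) = (q0, y, R) → y[q0]xxyxxxy
Step 2: δ(q0, x) = (q0, y, R) → yy[q0]xyxxxy
Step 3: δ(q0, x) = (q0, y, R) → yyy[q0]yxxxy
Step 4: δ(q0, y) = (q2, y, L) → yy[q2]yyxxxy
Step 5: δ(q2, y) = (q3, x, R) → yyx[q3]yxxxy
Step 6: δ(q3, y) = (q2, x, R) → yyxx[q2]xxxy
Step 7: δ(q2, x) = (qA, x, L) → yyx[qA]xxxxy

The machine reaches the accept state qA and halts.

Final tape (ignoring leading/trailing blanks): yyxxxxxy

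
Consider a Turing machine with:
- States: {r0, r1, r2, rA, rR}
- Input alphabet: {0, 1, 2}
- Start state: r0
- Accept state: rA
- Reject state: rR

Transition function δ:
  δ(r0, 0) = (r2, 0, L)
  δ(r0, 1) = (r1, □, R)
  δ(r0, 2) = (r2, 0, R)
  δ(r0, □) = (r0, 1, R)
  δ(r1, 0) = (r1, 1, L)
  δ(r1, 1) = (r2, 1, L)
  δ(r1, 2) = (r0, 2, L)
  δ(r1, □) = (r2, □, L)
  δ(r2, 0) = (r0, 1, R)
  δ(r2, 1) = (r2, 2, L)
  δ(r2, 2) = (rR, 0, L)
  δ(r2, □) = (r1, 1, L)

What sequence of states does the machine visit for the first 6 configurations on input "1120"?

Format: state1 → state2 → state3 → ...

Execution trace:
Initial: [r0]1120
Step 1: δ(r0, 1) = (r1, □, R) → □[r1]120
Step 2: δ(r1, 1) = (r2, 1, L) → [r2]□120
Step 3: δ(r2, □) = (r1, 1, L) → [r1]□1120
Step 4: δ(r1, □) = (r2, □, L) → [r2]□□1120
Step 5: δ(r2, □) = (r1, 1, L) → [r1]□1□1120

State sequence: r0 → r1 → r2 → r1 → r2 → r1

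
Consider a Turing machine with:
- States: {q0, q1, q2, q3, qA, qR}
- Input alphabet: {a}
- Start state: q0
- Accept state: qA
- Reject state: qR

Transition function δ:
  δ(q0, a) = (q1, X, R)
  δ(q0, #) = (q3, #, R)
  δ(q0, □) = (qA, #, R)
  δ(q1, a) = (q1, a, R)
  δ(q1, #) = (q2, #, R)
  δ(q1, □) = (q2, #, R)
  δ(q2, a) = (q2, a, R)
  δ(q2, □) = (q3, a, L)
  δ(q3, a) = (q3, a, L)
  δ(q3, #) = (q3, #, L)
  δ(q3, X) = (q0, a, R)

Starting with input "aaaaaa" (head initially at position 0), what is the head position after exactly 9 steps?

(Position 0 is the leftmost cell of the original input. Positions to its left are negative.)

Execution trace (head position shown):
Step 0: [q0]aaaaaa  (head at position 0)
Step 1: move right → X[q1]aaaaa  (head at position 1)
Step 2: move right → Xa[q1]aaaa  (head at position 2)
Step 3: move right → Xaa[q1]aaa  (head at position 3)
Step 4: move right → Xaaa[q1]aa  (head at position 4)
Step 5: move right → Xaaaa[q1]a  (head at position 5)
Step 6: move right → Xaaaaa[q1]□  (head at position 6)
Step 7: move right → Xaaaaa#[q2]□  (head at position 7)
Step 8: move left → Xaaaaa[q3]#a  (head at position 6)
Step 9: move left → Xaaaa[q3]a#a  (head at position 5)

After 9 steps, the head is at position 5.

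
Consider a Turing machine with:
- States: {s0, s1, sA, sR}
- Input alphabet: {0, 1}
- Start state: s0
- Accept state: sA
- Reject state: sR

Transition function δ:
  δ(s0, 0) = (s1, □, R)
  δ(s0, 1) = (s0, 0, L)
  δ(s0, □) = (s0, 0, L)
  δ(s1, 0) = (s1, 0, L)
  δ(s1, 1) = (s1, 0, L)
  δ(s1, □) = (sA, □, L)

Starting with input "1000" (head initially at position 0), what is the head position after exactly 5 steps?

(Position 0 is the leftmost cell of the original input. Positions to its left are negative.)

Execution trace (head position shown):
Step 0: [s0]1000  (head at position 0)
Step 1: move left → [s0]□0000  (head at position -1)
Step 2: move left → [s0]□00000  (head at position -2)
Step 3: move left → [s0]□000000  (head at position -3)
Step 4: move left → [s0]□0000000  (head at position -4)
Step 5: move left → [s0]□00000000  (head at position -5)

After 5 steps, the head is at position -5.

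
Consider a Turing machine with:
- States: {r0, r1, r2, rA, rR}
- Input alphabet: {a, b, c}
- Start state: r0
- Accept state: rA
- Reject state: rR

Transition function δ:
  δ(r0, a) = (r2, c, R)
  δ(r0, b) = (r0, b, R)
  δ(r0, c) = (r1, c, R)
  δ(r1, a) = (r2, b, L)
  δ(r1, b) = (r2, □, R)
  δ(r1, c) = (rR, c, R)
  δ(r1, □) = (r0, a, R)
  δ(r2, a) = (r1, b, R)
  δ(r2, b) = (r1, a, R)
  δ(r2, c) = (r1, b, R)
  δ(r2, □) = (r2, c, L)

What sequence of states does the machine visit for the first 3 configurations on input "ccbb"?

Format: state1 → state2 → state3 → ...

Execution trace:
Initial: [r0]ccbb
Step 1: δ(r0, c) = (r1, c, R) → c[r1]cbb
Step 2: δ(r1, c) = (rR, c, R) → cc[rR]bb

The machine reaches the reject state rR and halts.

State sequence: r0 → r1 → rR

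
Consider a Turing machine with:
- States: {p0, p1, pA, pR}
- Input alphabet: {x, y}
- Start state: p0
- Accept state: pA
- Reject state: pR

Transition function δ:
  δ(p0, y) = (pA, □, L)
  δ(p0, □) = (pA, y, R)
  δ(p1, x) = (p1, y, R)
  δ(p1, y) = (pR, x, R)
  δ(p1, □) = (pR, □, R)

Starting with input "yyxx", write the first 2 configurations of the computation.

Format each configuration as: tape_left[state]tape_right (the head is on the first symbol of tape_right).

Transitions applied:
Step 1: δ(p0, y) = (pA, □, L)

The first 2 configurations are:
[p0]yyxx ⊢ [pA]□□yxx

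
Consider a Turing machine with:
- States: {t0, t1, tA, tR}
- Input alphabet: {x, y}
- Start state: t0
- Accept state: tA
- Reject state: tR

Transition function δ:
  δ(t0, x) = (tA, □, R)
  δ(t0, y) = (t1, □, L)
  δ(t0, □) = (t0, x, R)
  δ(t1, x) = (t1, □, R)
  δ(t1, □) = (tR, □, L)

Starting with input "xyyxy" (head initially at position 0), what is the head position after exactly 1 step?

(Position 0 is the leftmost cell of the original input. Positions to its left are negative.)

Execution trace (head position shown):
Step 0: [t0]xyyxy  (head at position 0)
Step 1: move right → □[tA]yyxy  (head at position 1)

After 1 step, the head is at position 1.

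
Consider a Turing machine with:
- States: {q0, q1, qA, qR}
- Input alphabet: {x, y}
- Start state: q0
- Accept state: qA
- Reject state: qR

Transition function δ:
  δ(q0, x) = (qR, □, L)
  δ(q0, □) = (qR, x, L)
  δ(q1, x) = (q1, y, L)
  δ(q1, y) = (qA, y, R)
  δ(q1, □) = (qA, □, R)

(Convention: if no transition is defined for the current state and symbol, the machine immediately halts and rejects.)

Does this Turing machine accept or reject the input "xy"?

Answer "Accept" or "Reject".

Execution trace:
Initial: [q0]xy
Step 1: δ(q0, x) = (qR, □, L) → [qR]□□y

The machine reaches the reject state qR and halts.

Answer: Reject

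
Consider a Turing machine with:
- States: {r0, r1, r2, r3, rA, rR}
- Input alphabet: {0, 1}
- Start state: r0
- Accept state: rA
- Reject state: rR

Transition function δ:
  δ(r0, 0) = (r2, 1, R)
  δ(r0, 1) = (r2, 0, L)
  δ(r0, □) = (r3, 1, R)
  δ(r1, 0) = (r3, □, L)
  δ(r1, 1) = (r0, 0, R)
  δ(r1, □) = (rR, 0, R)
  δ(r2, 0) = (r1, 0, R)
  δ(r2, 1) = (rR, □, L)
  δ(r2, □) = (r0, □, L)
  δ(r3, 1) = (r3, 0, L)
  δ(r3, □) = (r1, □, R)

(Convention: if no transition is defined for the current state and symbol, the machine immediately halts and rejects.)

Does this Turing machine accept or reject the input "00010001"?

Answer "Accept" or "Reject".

Execution trace:
Initial: [r0]00010001
Step 1: δ(r0, 0) = (r2, 1, R) → 1[r2]0010001
Step 2: δ(r2, 0) = (r1, 0, R) → 10[r1]010001
Step 3: δ(r1, 0) = (r3, □, L) → 1[r3]0□10001

No transition is defined for δ(r3, 0). By convention the machine halts and rejects.

Answer: Reject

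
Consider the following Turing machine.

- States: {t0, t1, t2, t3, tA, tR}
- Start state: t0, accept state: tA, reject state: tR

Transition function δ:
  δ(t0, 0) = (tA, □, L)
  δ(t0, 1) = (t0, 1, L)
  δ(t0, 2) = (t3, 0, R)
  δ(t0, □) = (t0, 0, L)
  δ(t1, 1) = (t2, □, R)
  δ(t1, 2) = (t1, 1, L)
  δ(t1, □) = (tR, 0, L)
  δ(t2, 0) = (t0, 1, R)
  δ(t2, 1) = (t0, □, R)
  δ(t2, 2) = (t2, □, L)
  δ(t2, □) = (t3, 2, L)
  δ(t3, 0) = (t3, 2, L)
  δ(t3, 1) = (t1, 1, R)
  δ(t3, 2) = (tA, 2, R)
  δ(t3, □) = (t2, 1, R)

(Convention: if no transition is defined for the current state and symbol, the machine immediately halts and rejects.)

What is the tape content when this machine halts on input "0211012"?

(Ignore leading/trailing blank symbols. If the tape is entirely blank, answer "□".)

Execution trace:
Initial: [t0]0211012
Step 1: δ(t0, 0) = (tA, □, L) → [tA]□□211012

The machine reaches the accept state tA and halts.

Final tape (ignoring leading/trailing blanks): 211012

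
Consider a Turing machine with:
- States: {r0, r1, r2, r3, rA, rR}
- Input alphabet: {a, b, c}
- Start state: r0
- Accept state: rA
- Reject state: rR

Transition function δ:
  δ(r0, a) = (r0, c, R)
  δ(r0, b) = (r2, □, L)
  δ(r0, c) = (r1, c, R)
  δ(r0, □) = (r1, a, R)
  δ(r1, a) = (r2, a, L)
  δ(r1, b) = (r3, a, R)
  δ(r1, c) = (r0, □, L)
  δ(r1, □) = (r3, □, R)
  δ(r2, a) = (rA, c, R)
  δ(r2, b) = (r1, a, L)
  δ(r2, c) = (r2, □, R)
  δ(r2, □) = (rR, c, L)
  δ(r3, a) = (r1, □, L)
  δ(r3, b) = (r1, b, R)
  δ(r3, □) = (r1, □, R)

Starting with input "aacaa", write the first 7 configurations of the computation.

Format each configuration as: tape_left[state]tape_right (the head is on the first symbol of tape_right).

Transitions applied:
Step 1: δ(r0, a) = (r0, c, R)
Step 2: δ(r0, a) = (r0, c, R)
Step 3: δ(r0, c) = (r1, c, R)
Step 4: δ(r1, a) = (r2, a, L)
Step 5: δ(r2, c) = (r2, □, R)
Step 6: δ(r2, a) = (rA, c, R)

The first 7 configurations are:
[r0]aacaa ⊢ c[r0]acaa ⊢ cc[r0]caa ⊢ ccc[r1]aa ⊢ cc[r2]caa ⊢ cc□[r2]aa ⊢ cc□c[rA]a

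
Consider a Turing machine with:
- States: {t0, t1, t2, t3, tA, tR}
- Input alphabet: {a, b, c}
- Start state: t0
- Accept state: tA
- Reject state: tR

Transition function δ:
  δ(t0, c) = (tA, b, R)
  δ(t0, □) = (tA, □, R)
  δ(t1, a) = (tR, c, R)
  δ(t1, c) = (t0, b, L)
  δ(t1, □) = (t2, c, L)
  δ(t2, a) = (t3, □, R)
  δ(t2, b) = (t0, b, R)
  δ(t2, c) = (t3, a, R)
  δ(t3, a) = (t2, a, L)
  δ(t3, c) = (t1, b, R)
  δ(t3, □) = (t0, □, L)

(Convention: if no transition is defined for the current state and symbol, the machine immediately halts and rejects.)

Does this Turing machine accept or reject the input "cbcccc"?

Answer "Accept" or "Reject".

Execution trace:
Initial: [t0]cbcccc
Step 1: δ(t0, c) = (tA, b, R) → b[tA]bcccc

The machine reaches the accept state tA and halts.

Answer: Accept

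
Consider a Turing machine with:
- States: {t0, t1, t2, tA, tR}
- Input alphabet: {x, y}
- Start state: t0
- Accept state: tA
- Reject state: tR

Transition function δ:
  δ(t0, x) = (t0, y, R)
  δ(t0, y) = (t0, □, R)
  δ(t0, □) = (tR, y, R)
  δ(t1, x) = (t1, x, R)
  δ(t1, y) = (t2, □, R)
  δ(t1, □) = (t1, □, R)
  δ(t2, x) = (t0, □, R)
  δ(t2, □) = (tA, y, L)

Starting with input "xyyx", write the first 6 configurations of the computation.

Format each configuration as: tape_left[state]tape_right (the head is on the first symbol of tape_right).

Transitions applied:
Step 1: δ(t0, x) = (t0, y, R)
Step 2: δ(t0, y) = (t0, □, R)
Step 3: δ(t0, y) = (t0, □, R)
Step 4: δ(t0, x) = (t0, y, R)
Step 5: δ(t0, □) = (tR, y, R)

The first 6 configurations are:
[t0]xyyx ⊢ y[t0]yyx ⊢ y□[t0]yx ⊢ y□□[t0]x ⊢ y□□y[t0]□ ⊢ y□□yy[tR]□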